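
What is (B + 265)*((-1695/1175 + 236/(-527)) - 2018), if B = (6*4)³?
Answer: -3524410167747/123845 ≈ -2.8458e+7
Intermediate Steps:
B = 13824 (B = 24³ = 13824)
(B + 265)*((-1695/1175 + 236/(-527)) - 2018) = (13824 + 265)*((-1695/1175 + 236/(-527)) - 2018) = 14089*((-1695*1/1175 + 236*(-1/527)) - 2018) = 14089*((-339/235 - 236/527) - 2018) = 14089*(-234113/123845 - 2018) = 14089*(-250153323/123845) = -3524410167747/123845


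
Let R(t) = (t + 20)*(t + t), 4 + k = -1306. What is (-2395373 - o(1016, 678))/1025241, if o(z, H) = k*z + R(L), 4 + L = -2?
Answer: -152035/146463 ≈ -1.0380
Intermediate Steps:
L = -6 (L = -4 - 2 = -6)
k = -1310 (k = -4 - 1306 = -1310)
R(t) = 2*t*(20 + t) (R(t) = (20 + t)*(2*t) = 2*t*(20 + t))
o(z, H) = -168 - 1310*z (o(z, H) = -1310*z + 2*(-6)*(20 - 6) = -1310*z + 2*(-6)*14 = -1310*z - 168 = -168 - 1310*z)
(-2395373 - o(1016, 678))/1025241 = (-2395373 - (-168 - 1310*1016))/1025241 = (-2395373 - (-168 - 1330960))*(1/1025241) = (-2395373 - 1*(-1331128))*(1/1025241) = (-2395373 + 1331128)*(1/1025241) = -1064245*1/1025241 = -152035/146463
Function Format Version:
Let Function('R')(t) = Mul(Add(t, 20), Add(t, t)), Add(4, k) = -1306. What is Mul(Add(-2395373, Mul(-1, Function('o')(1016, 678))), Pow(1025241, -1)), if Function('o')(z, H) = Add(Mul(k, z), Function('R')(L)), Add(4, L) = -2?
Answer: Rational(-152035, 146463) ≈ -1.0380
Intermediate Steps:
L = -6 (L = Add(-4, -2) = -6)
k = -1310 (k = Add(-4, -1306) = -1310)
Function('R')(t) = Mul(2, t, Add(20, t)) (Function('R')(t) = Mul(Add(20, t), Mul(2, t)) = Mul(2, t, Add(20, t)))
Function('o')(z, H) = Add(-168, Mul(-1310, z)) (Function('o')(z, H) = Add(Mul(-1310, z), Mul(2, -6, Add(20, -6))) = Add(Mul(-1310, z), Mul(2, -6, 14)) = Add(Mul(-1310, z), -168) = Add(-168, Mul(-1310, z)))
Mul(Add(-2395373, Mul(-1, Function('o')(1016, 678))), Pow(1025241, -1)) = Mul(Add(-2395373, Mul(-1, Add(-168, Mul(-1310, 1016)))), Pow(1025241, -1)) = Mul(Add(-2395373, Mul(-1, Add(-168, -1330960))), Rational(1, 1025241)) = Mul(Add(-2395373, Mul(-1, -1331128)), Rational(1, 1025241)) = Mul(Add(-2395373, 1331128), Rational(1, 1025241)) = Mul(-1064245, Rational(1, 1025241)) = Rational(-152035, 146463)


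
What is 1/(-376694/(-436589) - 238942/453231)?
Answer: 197875669059/66409949476 ≈ 2.9796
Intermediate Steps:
1/(-376694/(-436589) - 238942/453231) = 1/(-376694*(-1/436589) - 238942*1/453231) = 1/(376694/436589 - 238942/453231) = 1/(66409949476/197875669059) = 197875669059/66409949476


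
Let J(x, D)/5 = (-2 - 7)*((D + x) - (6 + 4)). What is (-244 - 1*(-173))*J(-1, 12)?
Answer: 3195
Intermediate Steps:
J(x, D) = 450 - 45*D - 45*x (J(x, D) = 5*((-2 - 7)*((D + x) - (6 + 4))) = 5*(-9*((D + x) - 1*10)) = 5*(-9*((D + x) - 10)) = 5*(-9*(-10 + D + x)) = 5*(90 - 9*D - 9*x) = 450 - 45*D - 45*x)
(-244 - 1*(-173))*J(-1, 12) = (-244 - 1*(-173))*(450 - 45*12 - 45*(-1)) = (-244 + 173)*(450 - 540 + 45) = -71*(-45) = 3195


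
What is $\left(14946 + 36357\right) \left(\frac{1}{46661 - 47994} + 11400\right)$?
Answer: $\frac{779610597297}{1333} \approx 5.8485 \cdot 10^{8}$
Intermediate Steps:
$\left(14946 + 36357\right) \left(\frac{1}{46661 - 47994} + 11400\right) = 51303 \left(\frac{1}{-1333} + 11400\right) = 51303 \left(- \frac{1}{1333} + 11400\right) = 51303 \cdot \frac{15196199}{1333} = \frac{779610597297}{1333}$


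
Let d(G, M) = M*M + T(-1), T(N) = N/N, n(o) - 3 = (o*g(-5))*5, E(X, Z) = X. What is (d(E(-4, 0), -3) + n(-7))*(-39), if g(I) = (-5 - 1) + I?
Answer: -15522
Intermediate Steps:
g(I) = -6 + I
n(o) = 3 - 55*o (n(o) = 3 + (o*(-6 - 5))*5 = 3 + (o*(-11))*5 = 3 - 11*o*5 = 3 - 55*o)
T(N) = 1
d(G, M) = 1 + M² (d(G, M) = M*M + 1 = M² + 1 = 1 + M²)
(d(E(-4, 0), -3) + n(-7))*(-39) = ((1 + (-3)²) + (3 - 55*(-7)))*(-39) = ((1 + 9) + (3 + 385))*(-39) = (10 + 388)*(-39) = 398*(-39) = -15522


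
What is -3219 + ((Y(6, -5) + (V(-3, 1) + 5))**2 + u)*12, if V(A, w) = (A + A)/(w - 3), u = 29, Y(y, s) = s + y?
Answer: -1899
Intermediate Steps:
V(A, w) = 2*A/(-3 + w) (V(A, w) = (2*A)/(-3 + w) = 2*A/(-3 + w))
-3219 + ((Y(6, -5) + (V(-3, 1) + 5))**2 + u)*12 = -3219 + (((-5 + 6) + (2*(-3)/(-3 + 1) + 5))**2 + 29)*12 = -3219 + ((1 + (2*(-3)/(-2) + 5))**2 + 29)*12 = -3219 + ((1 + (2*(-3)*(-1/2) + 5))**2 + 29)*12 = -3219 + ((1 + (3 + 5))**2 + 29)*12 = -3219 + ((1 + 8)**2 + 29)*12 = -3219 + (9**2 + 29)*12 = -3219 + (81 + 29)*12 = -3219 + 110*12 = -3219 + 1320 = -1899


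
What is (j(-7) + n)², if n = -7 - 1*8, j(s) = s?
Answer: 484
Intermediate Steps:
n = -15 (n = -7 - 8 = -15)
(j(-7) + n)² = (-7 - 15)² = (-22)² = 484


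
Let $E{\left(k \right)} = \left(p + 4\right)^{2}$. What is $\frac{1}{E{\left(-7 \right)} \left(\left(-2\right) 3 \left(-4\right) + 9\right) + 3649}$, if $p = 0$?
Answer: $\frac{1}{4177} \approx 0.00023941$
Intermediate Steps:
$E{\left(k \right)} = 16$ ($E{\left(k \right)} = \left(0 + 4\right)^{2} = 4^{2} = 16$)
$\frac{1}{E{\left(-7 \right)} \left(\left(-2\right) 3 \left(-4\right) + 9\right) + 3649} = \frac{1}{16 \left(\left(-2\right) 3 \left(-4\right) + 9\right) + 3649} = \frac{1}{16 \left(\left(-6\right) \left(-4\right) + 9\right) + 3649} = \frac{1}{16 \left(24 + 9\right) + 3649} = \frac{1}{16 \cdot 33 + 3649} = \frac{1}{528 + 3649} = \frac{1}{4177}$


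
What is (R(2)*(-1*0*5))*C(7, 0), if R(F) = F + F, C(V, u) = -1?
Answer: 0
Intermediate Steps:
R(F) = 2*F
(R(2)*(-1*0*5))*C(7, 0) = ((2*2)*(-1*0*5))*(-1) = (4*(0*5))*(-1) = (4*0)*(-1) = 0*(-1) = 0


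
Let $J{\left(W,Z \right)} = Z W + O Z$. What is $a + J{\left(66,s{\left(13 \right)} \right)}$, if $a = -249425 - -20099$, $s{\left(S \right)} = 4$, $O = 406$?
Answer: $-227438$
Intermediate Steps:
$a = -229326$ ($a = -249425 + 20099 = -229326$)
$J{\left(W,Z \right)} = 406 Z + W Z$ ($J{\left(W,Z \right)} = Z W + 406 Z = W Z + 406 Z = 406 Z + W Z$)
$a + J{\left(66,s{\left(13 \right)} \right)} = -229326 + 4 \left(406 + 66\right) = -229326 + 4 \cdot 472 = -229326 + 1888 = -227438$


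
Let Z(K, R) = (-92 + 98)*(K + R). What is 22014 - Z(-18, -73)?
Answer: 22560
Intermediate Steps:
Z(K, R) = 6*K + 6*R (Z(K, R) = 6*(K + R) = 6*K + 6*R)
22014 - Z(-18, -73) = 22014 - (6*(-18) + 6*(-73)) = 22014 - (-108 - 438) = 22014 - 1*(-546) = 22014 + 546 = 22560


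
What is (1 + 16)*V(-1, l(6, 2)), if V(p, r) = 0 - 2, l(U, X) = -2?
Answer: -34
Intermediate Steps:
V(p, r) = -2
(1 + 16)*V(-1, l(6, 2)) = (1 + 16)*(-2) = 17*(-2) = -34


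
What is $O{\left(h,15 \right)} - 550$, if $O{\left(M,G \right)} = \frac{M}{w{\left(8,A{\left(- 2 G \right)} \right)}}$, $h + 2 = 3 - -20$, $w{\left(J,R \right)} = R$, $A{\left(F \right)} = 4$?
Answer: $- \frac{2179}{4} \approx -544.75$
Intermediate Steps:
$h = 21$ ($h = -2 + \left(3 - -20\right) = -2 + \left(3 + 20\right) = -2 + 23 = 21$)
$O{\left(M,G \right)} = \frac{M}{4}$
$O{\left(h,15 \right)} - 550 = \frac{1}{4} \cdot 21 - 550 = \frac{21}{4} - 550 = - \frac{2179}{4}$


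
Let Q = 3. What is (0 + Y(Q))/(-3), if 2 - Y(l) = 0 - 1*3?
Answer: -5/3 ≈ -1.6667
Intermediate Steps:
Y(l) = 5 (Y(l) = 2 - (0 - 1*3) = 2 - (0 - 3) = 2 - 1*(-3) = 2 + 3 = 5)
(0 + Y(Q))/(-3) = (0 + 5)/(-3) = 5*(-⅓) = -5/3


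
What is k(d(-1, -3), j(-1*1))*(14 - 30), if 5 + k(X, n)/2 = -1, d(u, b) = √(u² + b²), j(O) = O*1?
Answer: 192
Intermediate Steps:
j(O) = O
d(u, b) = √(b² + u²)
k(X, n) = -12 (k(X, n) = -10 + 2*(-1) = -10 - 2 = -12)
k(d(-1, -3), j(-1*1))*(14 - 30) = -12*(14 - 30) = -12*(-16) = 192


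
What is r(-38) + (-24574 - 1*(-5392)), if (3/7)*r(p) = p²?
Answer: -47438/3 ≈ -15813.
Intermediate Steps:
r(p) = 7*p²/3
r(-38) + (-24574 - 1*(-5392)) = (7/3)*(-38)² + (-24574 - 1*(-5392)) = (7/3)*1444 + (-24574 + 5392) = 10108/3 - 19182 = -47438/3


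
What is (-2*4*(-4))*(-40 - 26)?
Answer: -2112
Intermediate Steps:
(-2*4*(-4))*(-40 - 26) = -8*(-4)*(-66) = 32*(-66) = -2112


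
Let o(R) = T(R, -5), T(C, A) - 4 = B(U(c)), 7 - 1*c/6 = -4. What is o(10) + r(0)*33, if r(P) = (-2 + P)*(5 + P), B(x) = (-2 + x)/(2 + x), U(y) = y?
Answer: -5526/17 ≈ -325.06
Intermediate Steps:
c = 66 (c = 42 - 6*(-4) = 42 + 24 = 66)
B(x) = (-2 + x)/(2 + x)
T(C, A) = 84/17 (T(C, A) = 4 + (-2 + 66)/(2 + 66) = 4 + 64/68 = 4 + (1/68)*64 = 4 + 16/17 = 84/17)
o(R) = 84/17
o(10) + r(0)*33 = 84/17 + (-10 + 0² + 3*0)*33 = 84/17 + (-10 + 0 + 0)*33 = 84/17 - 10*33 = 84/17 - 330 = -5526/17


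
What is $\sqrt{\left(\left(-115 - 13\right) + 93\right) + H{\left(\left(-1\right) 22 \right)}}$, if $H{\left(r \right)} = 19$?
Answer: $4 i \approx 4.0 i$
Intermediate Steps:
$\sqrt{\left(\left(-115 - 13\right) + 93\right) + H{\left(\left(-1\right) 22 \right)}} = \sqrt{\left(\left(-115 - 13\right) + 93\right) + 19} = \sqrt{\left(-128 + 93\right) + 19} = \sqrt{-35 + 19} = \sqrt{-16} = 4 i$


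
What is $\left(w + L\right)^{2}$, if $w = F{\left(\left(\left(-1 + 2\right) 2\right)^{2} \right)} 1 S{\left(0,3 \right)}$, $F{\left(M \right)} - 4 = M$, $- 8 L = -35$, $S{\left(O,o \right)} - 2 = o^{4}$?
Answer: $\frac{28590409}{64} \approx 4.4673 \cdot 10^{5}$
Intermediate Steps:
$S{\left(O,o \right)} = 2 + o^{4}$
$L = \frac{35}{8}$ ($L = \left(- \frac{1}{8}\right) \left(-35\right) = \frac{35}{8} \approx 4.375$)
$F{\left(M \right)} = 4 + M$
$w = 664$ ($w = \left(4 + \left(\left(-1 + 2\right) 2\right)^{2}\right) 1 \left(2 + 3^{4}\right) = \left(4 + \left(1 \cdot 2\right)^{2}\right) 1 \left(2 + 81\right) = \left(4 + 2^{2}\right) 1 \cdot 83 = \left(4 + 4\right) 1 \cdot 83 = 8 \cdot 1 \cdot 83 = 8 \cdot 83 = 664$)
$\left(w + L\right)^{2} = \left(664 + \frac{35}{8}\right)^{2} = \left(\frac{5347}{8}\right)^{2} = \frac{28590409}{64}$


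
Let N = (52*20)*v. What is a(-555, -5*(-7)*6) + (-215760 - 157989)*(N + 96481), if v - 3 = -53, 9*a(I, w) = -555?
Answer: -49874187992/3 ≈ -1.6625e+10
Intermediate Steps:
a(I, w) = -185/3 (a(I, w) = (1/9)*(-555) = -185/3)
v = -50 (v = 3 - 53 = -50)
N = -52000 (N = (52*20)*(-50) = 1040*(-50) = -52000)
a(-555, -5*(-7)*6) + (-215760 - 157989)*(N + 96481) = -185/3 + (-215760 - 157989)*(-52000 + 96481) = -185/3 - 373749*44481 = -185/3 - 16624729269 = -49874187992/3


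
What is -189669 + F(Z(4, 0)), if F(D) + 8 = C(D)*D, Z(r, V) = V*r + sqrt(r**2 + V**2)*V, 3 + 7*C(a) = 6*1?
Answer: -189677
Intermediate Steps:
C(a) = 3/7 (C(a) = -3/7 + (6*1)/7 = -3/7 + (1/7)*6 = -3/7 + 6/7 = 3/7)
Z(r, V) = V*r + V*sqrt(V**2 + r**2) (Z(r, V) = V*r + sqrt(V**2 + r**2)*V = V*r + V*sqrt(V**2 + r**2))
F(D) = -8 + 3*D/7
-189669 + F(Z(4, 0)) = -189669 + (-8 + 3*(0*(4 + sqrt(0**2 + 4**2)))/7) = -189669 + (-8 + 3*(0*(4 + sqrt(0 + 16)))/7) = -189669 + (-8 + 3*(0*(4 + sqrt(16)))/7) = -189669 + (-8 + 3*(0*(4 + 4))/7) = -189669 + (-8 + 3*(0*8)/7) = -189669 + (-8 + (3/7)*0) = -189669 + (-8 + 0) = -189669 - 8 = -189677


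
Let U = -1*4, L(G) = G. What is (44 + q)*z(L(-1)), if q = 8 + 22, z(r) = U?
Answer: -296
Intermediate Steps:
U = -4
z(r) = -4
q = 30
(44 + q)*z(L(-1)) = (44 + 30)*(-4) = 74*(-4) = -296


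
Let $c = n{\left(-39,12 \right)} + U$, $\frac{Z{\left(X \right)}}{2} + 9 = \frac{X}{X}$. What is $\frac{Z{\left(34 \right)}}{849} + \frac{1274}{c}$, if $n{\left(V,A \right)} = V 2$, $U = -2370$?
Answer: $- \frac{186799}{346392} \approx -0.53927$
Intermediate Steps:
$Z{\left(X \right)} = -16$ ($Z{\left(X \right)} = -18 + 2 \frac{X}{X} = -18 + 2 \cdot 1 = -18 + 2 = -16$)
$n{\left(V,A \right)} = 2 V$
$c = -2448$ ($c = 2 \left(-39\right) - 2370 = -78 - 2370 = -2448$)
$\frac{Z{\left(34 \right)}}{849} + \frac{1274}{c} = - \frac{16}{849} + \frac{1274}{-2448} = \left(-16\right) \frac{1}{849} + 1274 \left(- \frac{1}{2448}\right) = - \frac{16}{849} - \frac{637}{1224} = - \frac{186799}{346392}$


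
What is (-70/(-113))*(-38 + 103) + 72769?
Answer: 8227447/113 ≈ 72809.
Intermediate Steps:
(-70/(-113))*(-38 + 103) + 72769 = -70*(-1/113)*65 + 72769 = (70/113)*65 + 72769 = 4550/113 + 72769 = 8227447/113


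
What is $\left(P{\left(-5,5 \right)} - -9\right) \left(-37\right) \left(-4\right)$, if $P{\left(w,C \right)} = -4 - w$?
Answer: $1480$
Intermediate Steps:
$\left(P{\left(-5,5 \right)} - -9\right) \left(-37\right) \left(-4\right) = \left(\left(-4 - -5\right) - -9\right) \left(-37\right) \left(-4\right) = \left(\left(-4 + 5\right) + 9\right) \left(-37\right) \left(-4\right) = \left(1 + 9\right) \left(-37\right) \left(-4\right) = 10 \left(-37\right) \left(-4\right) = \left(-370\right) \left(-4\right) = 1480$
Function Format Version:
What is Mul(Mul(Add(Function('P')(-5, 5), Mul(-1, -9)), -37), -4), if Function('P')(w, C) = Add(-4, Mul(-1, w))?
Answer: 1480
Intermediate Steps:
Mul(Mul(Add(Function('P')(-5, 5), Mul(-1, -9)), -37), -4) = Mul(Mul(Add(Add(-4, Mul(-1, -5)), Mul(-1, -9)), -37), -4) = Mul(Mul(Add(Add(-4, 5), 9), -37), -4) = Mul(Mul(Add(1, 9), -37), -4) = Mul(Mul(10, -37), -4) = Mul(-370, -4) = 1480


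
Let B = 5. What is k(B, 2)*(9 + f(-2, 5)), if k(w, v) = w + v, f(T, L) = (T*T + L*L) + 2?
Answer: 280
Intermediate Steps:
f(T, L) = 2 + L² + T² (f(T, L) = (T² + L²) + 2 = (L² + T²) + 2 = 2 + L² + T²)
k(w, v) = v + w
k(B, 2)*(9 + f(-2, 5)) = (2 + 5)*(9 + (2 + 5² + (-2)²)) = 7*(9 + (2 + 25 + 4)) = 7*(9 + 31) = 7*40 = 280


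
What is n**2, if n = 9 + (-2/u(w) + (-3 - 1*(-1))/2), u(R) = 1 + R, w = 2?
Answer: 484/9 ≈ 53.778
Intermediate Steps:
n = 22/3 (n = 9 + (-2/(1 + 2) + (-3 - 1*(-1))/2) = 9 + (-2/3 + (-3 + 1)*(1/2)) = 9 + (-2*1/3 - 2*1/2) = 9 + (-2/3 - 1) = 9 - 5/3 = 22/3 ≈ 7.3333)
n**2 = (22/3)**2 = 484/9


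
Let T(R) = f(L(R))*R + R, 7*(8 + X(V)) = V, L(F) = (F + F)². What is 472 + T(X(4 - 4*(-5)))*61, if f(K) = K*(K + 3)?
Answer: -33921202104/16807 ≈ -2.0183e+6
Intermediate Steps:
L(F) = 4*F² (L(F) = (2*F)² = 4*F²)
f(K) = K*(3 + K)
X(V) = -8 + V/7
T(R) = R + 4*R³*(3 + 4*R²) (T(R) = ((4*R²)*(3 + 4*R²))*R + R = (4*R²*(3 + 4*R²))*R + R = 4*R³*(3 + 4*R²) + R = R + 4*R³*(3 + 4*R²))
472 + T(X(4 - 4*(-5)))*61 = 472 + ((-8 + (4 - 4*(-5))/7) + 12*(-8 + (4 - 4*(-5))/7)³ + 16*(-8 + (4 - 4*(-5))/7)⁵)*61 = 472 + ((-8 + (4 + 20)/7) + 12*(-8 + (4 + 20)/7)³ + 16*(-8 + (4 + 20)/7)⁵)*61 = 472 + ((-8 + (⅐)*24) + 12*(-8 + (⅐)*24)³ + 16*(-8 + (⅐)*24)⁵)*61 = 472 + ((-8 + 24/7) + 12*(-8 + 24/7)³ + 16*(-8 + 24/7)⁵)*61 = 472 + (-32/7 + 12*(-32/7)³ + 16*(-32/7)⁵)*61 = 472 + (-32/7 + 12*(-32768/343) + 16*(-33554432/16807))*61 = 472 + (-32/7 - 393216/343 - 536870912/16807)*61 = 472 - 556215328/16807*61 = 472 - 33929135008/16807 = -33921202104/16807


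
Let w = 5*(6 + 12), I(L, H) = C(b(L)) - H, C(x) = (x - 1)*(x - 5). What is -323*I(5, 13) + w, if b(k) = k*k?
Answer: -150751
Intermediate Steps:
b(k) = k²
C(x) = (-1 + x)*(-5 + x)
I(L, H) = 5 + L⁴ - H - 6*L² (I(L, H) = (5 + (L²)² - 6*L²) - H = (5 + L⁴ - 6*L²) - H = 5 + L⁴ - H - 6*L²)
w = 90 (w = 5*18 = 90)
-323*I(5, 13) + w = -323*(5 + 5⁴ - 1*13 - 6*5²) + 90 = -323*(5 + 625 - 13 - 6*25) + 90 = -323*(5 + 625 - 13 - 150) + 90 = -323*467 + 90 = -150841 + 90 = -150751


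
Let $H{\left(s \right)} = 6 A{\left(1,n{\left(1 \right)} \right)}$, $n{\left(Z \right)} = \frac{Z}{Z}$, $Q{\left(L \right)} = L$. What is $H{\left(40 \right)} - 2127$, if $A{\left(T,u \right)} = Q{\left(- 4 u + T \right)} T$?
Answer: $-2145$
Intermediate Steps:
$n{\left(Z \right)} = 1$
$A{\left(T,u \right)} = T \left(T - 4 u\right)$ ($A{\left(T,u \right)} = \left(- 4 u + T\right) T = \left(T - 4 u\right) T = T \left(T - 4 u\right)$)
$H{\left(s \right)} = -18$ ($H{\left(s \right)} = 6 \cdot 1 \left(1 - 4\right) = 6 \cdot 1 \left(-3\right) = 6 \left(-3\right) = -18$)
$H{\left(40 \right)} - 2127 = -18 - 2127 = -2145$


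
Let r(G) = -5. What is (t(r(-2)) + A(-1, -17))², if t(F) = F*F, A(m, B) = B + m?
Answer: 49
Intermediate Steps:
t(F) = F²
(t(r(-2)) + A(-1, -17))² = ((-5)² + (-17 - 1))² = (25 - 18)² = 7² = 49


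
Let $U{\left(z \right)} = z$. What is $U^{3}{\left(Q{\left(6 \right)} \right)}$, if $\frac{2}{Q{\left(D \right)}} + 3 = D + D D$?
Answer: $\frac{8}{59319} \approx 0.00013486$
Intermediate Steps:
$Q{\left(D \right)} = \frac{2}{-3 + D + D^{2}}$ ($Q{\left(D \right)} = \frac{2}{-3 + \left(D + D D\right)} = \frac{2}{-3 + \left(D + D^{2}\right)} = \frac{2}{-3 + D + D^{2}}$)
$U^{3}{\left(Q{\left(6 \right)} \right)} = \left(\frac{2}{-3 + 6 + 6^{2}}\right)^{3} = \left(\frac{2}{-3 + 6 + 36}\right)^{3} = \left(\frac{2}{39}\right)^{3} = \frac{8}{59319}$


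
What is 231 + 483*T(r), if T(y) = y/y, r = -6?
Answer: 714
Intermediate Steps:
T(y) = 1
231 + 483*T(r) = 231 + 483*1 = 231 + 483 = 714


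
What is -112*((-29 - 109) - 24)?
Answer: 18144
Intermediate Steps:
-112*((-29 - 109) - 24) = -112*(-138 - 24) = -112*(-162) = 18144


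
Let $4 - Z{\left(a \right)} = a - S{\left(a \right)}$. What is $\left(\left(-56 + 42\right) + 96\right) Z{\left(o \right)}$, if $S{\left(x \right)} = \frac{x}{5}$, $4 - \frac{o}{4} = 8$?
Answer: $\frac{6888}{5} \approx 1377.6$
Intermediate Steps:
$o = -16$ ($o = 16 - 32 = -16$)
$S{\left(x \right)} = \frac{x}{5}$ ($S{\left(x \right)} = x \frac{1}{5} = \frac{x}{5}$)
$Z{\left(a \right)} = 4 - \frac{4 a}{5}$ ($Z{\left(a \right)} = 4 - \left(a - \frac{a}{5}\right) = 4 - \frac{4 a}{5}$)
$\left(\left(-56 + 42\right) + 96\right) Z{\left(o \right)} = \left(\left(-56 + 42\right) + 96\right) \left(4 - - \frac{64}{5}\right) = \left(-14 + 96\right) \left(4 + \frac{64}{5}\right) = 82 \cdot \frac{84}{5} = \frac{6888}{5}$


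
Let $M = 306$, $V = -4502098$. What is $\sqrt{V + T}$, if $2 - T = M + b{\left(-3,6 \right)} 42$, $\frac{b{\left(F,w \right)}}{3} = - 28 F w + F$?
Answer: $2 i \sqrt{1141382} \approx 2136.7 i$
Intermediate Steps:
$b{\left(F,w \right)} = 3 F - 84 F w$ ($b{\left(F,w \right)} = 3 \left(- 28 F w + F\right) = 3 \left(F - 28 F w\right) = 3 F - 84 F w$)
$T = -63430$ ($T = 2 - \left(306 + 3 \left(-3\right) \left(1 - 168\right) 42\right) = 2 - \left(306 + 3 \left(-3\right) \left(-167\right) 42\right) = 2 - \left(306 + 1503 \cdot 42\right) = 2 - \left(306 + 63126\right) = 2 - 63432 = -63430$)
$\sqrt{V + T} = \sqrt{-4502098 - 63430} = \sqrt{-4565528} = 2 i \sqrt{1141382}$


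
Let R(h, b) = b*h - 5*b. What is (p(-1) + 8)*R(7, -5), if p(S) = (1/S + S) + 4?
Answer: -100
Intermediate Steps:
R(h, b) = -5*b + b*h
p(S) = 4 + S + 1/S (p(S) = (S + 1/S) + 4 = 4 + S + 1/S)
(p(-1) + 8)*R(7, -5) = ((4 - 1 + 1/(-1)) + 8)*(-5*(-5 + 7)) = ((4 - 1 - 1) + 8)*(-5*2) = (2 + 8)*(-10) = 10*(-10) = -100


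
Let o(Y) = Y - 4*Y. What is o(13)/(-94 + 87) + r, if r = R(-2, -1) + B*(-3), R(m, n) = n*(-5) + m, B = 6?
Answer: -66/7 ≈ -9.4286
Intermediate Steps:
R(m, n) = m - 5*n (R(m, n) = -5*n + m = m - 5*n)
r = -15 (r = (-2 - 5*(-1)) + 6*(-3) = (-2 + 5) - 18 = 3 - 18 = -15)
o(Y) = -3*Y
o(13)/(-94 + 87) + r = (-3*13)/(-94 + 87) - 15 = -39/(-7) - 15 = -39*(-⅐) - 15 = 39/7 - 15 = -66/7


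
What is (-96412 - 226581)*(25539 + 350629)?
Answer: -121499630824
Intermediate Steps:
(-96412 - 226581)*(25539 + 350629) = -322993*376168 = -121499630824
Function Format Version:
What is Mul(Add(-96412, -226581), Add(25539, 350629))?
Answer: -121499630824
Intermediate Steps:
Mul(Add(-96412, -226581), Add(25539, 350629)) = Mul(-322993, 376168) = -121499630824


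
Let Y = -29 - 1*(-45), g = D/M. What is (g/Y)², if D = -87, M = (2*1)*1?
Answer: 7569/1024 ≈ 7.3916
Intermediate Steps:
M = 2 (M = 2*1 = 2)
g = -87/2 ≈ -43.500
Y = 16 (Y = -29 + 45 = 16)
(g/Y)² = (-87/2/16)² = (-87/2*1/16)² = (-87/32)² = 7569/1024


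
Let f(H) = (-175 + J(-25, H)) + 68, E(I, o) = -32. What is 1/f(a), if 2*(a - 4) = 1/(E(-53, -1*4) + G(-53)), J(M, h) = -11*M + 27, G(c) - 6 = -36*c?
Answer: 1/195 ≈ 0.0051282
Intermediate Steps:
G(c) = 6 - 36*c
J(M, h) = 27 - 11*M
a = 15057/3764 (a = 4 + 1/(2*(-32 + (6 - 36*(-53)))) = 4 + 1/(2*(-32 + (6 + 1908))) = 4 + 1/(2*(-32 + 1914)) = 4 + (½)/1882 = 4 + (½)*(1/1882) = 4 + 1/3764 = 15057/3764 ≈ 4.0003)
f(H) = 195 (f(H) = (-175 + (27 - 11*(-25))) + 68 = (-175 + (27 + 275)) + 68 = (-175 + 302) + 68 = 127 + 68 = 195)
1/f(a) = 1/195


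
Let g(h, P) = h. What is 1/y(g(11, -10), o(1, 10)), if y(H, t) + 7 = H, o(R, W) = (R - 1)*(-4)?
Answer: ¼ ≈ 0.25000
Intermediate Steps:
o(R, W) = 4 - 4*R (o(R, W) = (-1 + R)*(-4) = 4 - 4*R)
y(H, t) = -7 + H
1/y(g(11, -10), o(1, 10)) = 1/(-7 + 11) = 1/4 = ¼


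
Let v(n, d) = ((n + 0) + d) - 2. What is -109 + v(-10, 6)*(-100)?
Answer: 491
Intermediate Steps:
v(n, d) = -2 + d + n (v(n, d) = (n + d) - 2 = (d + n) - 2 = -2 + d + n)
-109 + v(-10, 6)*(-100) = -109 + (-2 + 6 - 10)*(-100) = -109 - 6*(-100) = -109 + 600 = 491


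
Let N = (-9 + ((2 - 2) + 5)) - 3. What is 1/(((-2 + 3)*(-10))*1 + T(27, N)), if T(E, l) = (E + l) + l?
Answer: 1/3 ≈ 0.33333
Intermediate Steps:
N = -7 (N = (-9 + (0 + 5)) - 3 = (-9 + 5) - 3 = -4 - 3 = -7)
T(E, l) = E + 2*l
1/(((-2 + 3)*(-10))*1 + T(27, N)) = 1/(((-2 + 3)*(-10))*1 + (27 + 2*(-7))) = 1/((1*(-10))*1 + (27 - 14)) = 1/(-10*1 + 13) = 1/(-10 + 13) = 1/3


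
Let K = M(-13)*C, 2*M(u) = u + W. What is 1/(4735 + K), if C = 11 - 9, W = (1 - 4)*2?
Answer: 1/4716 ≈ 0.00021204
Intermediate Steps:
W = -6 (W = -3*2 = -6)
C = 2
M(u) = -3 + u/2 (M(u) = (u - 6)/2 = (-6 + u)/2 = -3 + u/2)
K = -19 (K = (-3 + (1/2)*(-13))*2 = (-3 - 13/2)*2 = -19/2*2 = -19)
1/(4735 + K) = 1/(4735 - 19) = 1/4716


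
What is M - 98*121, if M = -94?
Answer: -11952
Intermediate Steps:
M - 98*121 = -94 - 98*121 = -94 - 11858 = -11952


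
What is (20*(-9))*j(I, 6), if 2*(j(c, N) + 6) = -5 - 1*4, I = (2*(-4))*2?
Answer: 1890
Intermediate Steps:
I = -16 (I = -8*2 = -16)
j(c, N) = -21/2 (j(c, N) = -6 + (-5 - 1*4)/2 = -6 + (-5 - 4)/2 = -6 + (½)*(-9) = -6 - 9/2 = -21/2)
(20*(-9))*j(I, 6) = (20*(-9))*(-21/2) = -180*(-21/2) = 1890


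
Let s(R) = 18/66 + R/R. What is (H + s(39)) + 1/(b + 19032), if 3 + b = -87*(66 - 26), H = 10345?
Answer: 1769616152/171039 ≈ 10346.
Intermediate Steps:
b = -3483 (b = -3 - 87*(66 - 26) = -3 - 87*40 = -3 - 3480 = -3483)
s(R) = 14/11 (s(R) = 18*(1/66) + 1 = 3/11 + 1 = 14/11)
(H + s(39)) + 1/(b + 19032) = (10345 + 14/11) + 1/(-3483 + 19032) = 113809/11 + 1/15549 = 1769616152/171039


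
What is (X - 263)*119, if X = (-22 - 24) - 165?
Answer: -56406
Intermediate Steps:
X = -211 (X = -46 - 165 = -211)
(X - 263)*119 = (-211 - 263)*119 = -474*119 = -56406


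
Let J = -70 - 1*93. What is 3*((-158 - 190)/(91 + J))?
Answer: 29/2 ≈ 14.500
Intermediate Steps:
J = -163 (J = -70 - 93 = -163)
3*((-158 - 190)/(91 + J)) = 3*((-158 - 190)/(91 - 163)) = 3*(-348/(-72)) = 3*(-348*(-1/72)) = 3*(29/6) = 29/2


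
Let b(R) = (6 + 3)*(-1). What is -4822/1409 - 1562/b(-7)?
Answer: 2157460/12681 ≈ 170.13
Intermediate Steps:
b(R) = -9 (b(R) = 9*(-1) = -9)
-4822/1409 - 1562/b(-7) = -4822/1409 - 1562/(-9) = -4822*1/1409 - 1562*(-1/9) = -4822/1409 + 1562/9 = 2157460/12681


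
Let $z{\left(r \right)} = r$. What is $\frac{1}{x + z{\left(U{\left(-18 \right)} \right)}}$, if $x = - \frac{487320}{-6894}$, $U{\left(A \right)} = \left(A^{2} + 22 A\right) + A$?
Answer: $- \frac{1149}{22190} \approx -0.05178$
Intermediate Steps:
$U{\left(A \right)} = A^{2} + 23 A$
$x = \frac{81220}{1149}$ ($x = \left(-487320\right) \left(- \frac{1}{6894}\right) = \frac{81220}{1149} \approx 70.688$)
$\frac{1}{x + z{\left(U{\left(-18 \right)} \right)}} = \frac{1}{\frac{81220}{1149} - 18 \left(23 - 18\right)} = \frac{1}{\frac{81220}{1149} - 90} = \frac{1}{- \frac{22190}{1149}} = - \frac{1149}{22190}$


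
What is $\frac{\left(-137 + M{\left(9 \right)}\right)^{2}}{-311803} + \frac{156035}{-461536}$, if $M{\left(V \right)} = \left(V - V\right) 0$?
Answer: $- \frac{57314750289}{143908309408} \approx -0.39827$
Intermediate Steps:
$M{\left(V \right)} = 0$ ($M{\left(V \right)} = 0 \cdot 0 = 0$)
$\frac{\left(-137 + M{\left(9 \right)}\right)^{2}}{-311803} + \frac{156035}{-461536} = \frac{\left(-137 + 0\right)^{2}}{-311803} + \frac{156035}{-461536} = \left(-137\right)^{2} \left(- \frac{1}{311803}\right) + 156035 \left(- \frac{1}{461536}\right) = 18769 \left(- \frac{1}{311803}\right) - \frac{156035}{461536} = - \frac{18769}{311803} - \frac{156035}{461536} = - \frac{57314750289}{143908309408}$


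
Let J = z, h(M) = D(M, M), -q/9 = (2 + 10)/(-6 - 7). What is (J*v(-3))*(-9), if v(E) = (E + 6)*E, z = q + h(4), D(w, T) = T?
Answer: 12960/13 ≈ 996.92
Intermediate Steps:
q = 108/13 (q = -9*(2 + 10)/(-6 - 7) = -108/(-13) = -108*(-1)/13 = -9*(-12/13) = 108/13 ≈ 8.3077)
h(M) = M
z = 160/13 (z = 108/13 + 4 = 160/13 ≈ 12.308)
v(E) = E*(6 + E) (v(E) = (6 + E)*E = E*(6 + E))
J = 160/13 ≈ 12.308
(J*v(-3))*(-9) = (160*(-3*(6 - 3))/13)*(-9) = (160*(-3*3)/13)*(-9) = ((160/13)*(-9))*(-9) = -1440/13*(-9) = 12960/13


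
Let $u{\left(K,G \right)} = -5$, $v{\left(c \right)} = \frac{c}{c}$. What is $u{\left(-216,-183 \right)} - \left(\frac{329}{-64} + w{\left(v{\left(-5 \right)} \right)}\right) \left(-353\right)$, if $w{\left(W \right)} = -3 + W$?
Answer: $- \frac{161641}{64} \approx -2525.6$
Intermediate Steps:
$v{\left(c \right)} = 1$
$u{\left(-216,-183 \right)} - \left(\frac{329}{-64} + w{\left(v{\left(-5 \right)} \right)}\right) \left(-353\right) = -5 - \left(\frac{329}{-64} + \left(-3 + 1\right)\right) \left(-353\right) = -5 - \left(329 \left(- \frac{1}{64}\right) - 2\right) \left(-353\right) = -5 - \left(- \frac{329}{64} - 2\right) \left(-353\right) = -5 - \left(- \frac{457}{64}\right) \left(-353\right) = -5 - \frac{161321}{64} = - \frac{161641}{64}$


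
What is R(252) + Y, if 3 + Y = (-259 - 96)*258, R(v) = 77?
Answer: -91516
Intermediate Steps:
Y = -91593 (Y = -3 + (-259 - 96)*258 = -3 - 355*258 = -3 - 91590 = -91593)
R(252) + Y = 77 - 91593 = -91516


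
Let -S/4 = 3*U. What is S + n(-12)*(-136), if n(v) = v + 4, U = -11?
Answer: 1220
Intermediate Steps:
n(v) = 4 + v
S = 132 (S = -12*(-11) = -4*(-33) = 132)
S + n(-12)*(-136) = 132 + (4 - 12)*(-136) = 132 - 8*(-136) = 132 + 1088 = 1220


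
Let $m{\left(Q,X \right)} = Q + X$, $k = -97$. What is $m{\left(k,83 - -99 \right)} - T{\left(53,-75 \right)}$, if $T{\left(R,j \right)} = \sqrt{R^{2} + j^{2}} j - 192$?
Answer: $277 + 75 \sqrt{8434} \approx 7164.8$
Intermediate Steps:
$T{\left(R,j \right)} = -192 + j \sqrt{R^{2} + j^{2}}$ ($T{\left(R,j \right)} = j \sqrt{R^{2} + j^{2}} - 192 = -192 + j \sqrt{R^{2} + j^{2}}$)
$m{\left(k,83 - -99 \right)} - T{\left(53,-75 \right)} = \left(-97 + \left(83 - -99\right)\right) - \left(-192 - 75 \sqrt{53^{2} + \left(-75\right)^{2}}\right) = \left(-97 + \left(83 + 99\right)\right) - \left(-192 - 75 \sqrt{2809 + 5625}\right) = \left(-97 + 182\right) - \left(-192 - 75 \sqrt{8434}\right) = 85 + \left(192 + 75 \sqrt{8434}\right) = 277 + 75 \sqrt{8434}$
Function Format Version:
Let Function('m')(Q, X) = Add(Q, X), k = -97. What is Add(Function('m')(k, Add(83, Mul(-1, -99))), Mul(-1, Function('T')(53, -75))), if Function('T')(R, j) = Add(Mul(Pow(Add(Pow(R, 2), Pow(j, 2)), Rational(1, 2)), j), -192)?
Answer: Add(277, Mul(75, Pow(8434, Rational(1, 2)))) ≈ 7164.8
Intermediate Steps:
Function('T')(R, j) = Add(-192, Mul(j, Pow(Add(Pow(R, 2), Pow(j, 2)), Rational(1, 2)))) (Function('T')(R, j) = Add(Mul(j, Pow(Add(Pow(R, 2), Pow(j, 2)), Rational(1, 2))), -192) = Add(-192, Mul(j, Pow(Add(Pow(R, 2), Pow(j, 2)), Rational(1, 2)))))
Add(Function('m')(k, Add(83, Mul(-1, -99))), Mul(-1, Function('T')(53, -75))) = Add(Add(-97, Add(83, Mul(-1, -99))), Mul(-1, Add(-192, Mul(-75, Pow(Add(Pow(53, 2), Pow(-75, 2)), Rational(1, 2)))))) = Add(Add(-97, Add(83, 99)), Mul(-1, Add(-192, Mul(-75, Pow(Add(2809, 5625), Rational(1, 2)))))) = Add(Add(-97, 182), Mul(-1, Add(-192, Mul(-75, Pow(8434, Rational(1, 2)))))) = Add(85, Add(192, Mul(75, Pow(8434, Rational(1, 2))))) = Add(277, Mul(75, Pow(8434, Rational(1, 2))))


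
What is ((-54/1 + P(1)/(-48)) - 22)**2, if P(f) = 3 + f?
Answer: 833569/144 ≈ 5788.7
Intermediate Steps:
((-54/1 + P(1)/(-48)) - 22)**2 = ((-54/1 + (3 + 1)/(-48)) - 22)**2 = ((-54*1 + 4*(-1/48)) - 22)**2 = ((-54 - 1/12) - 22)**2 = (-649/12 - 22)**2 = (-913/12)**2 = 833569/144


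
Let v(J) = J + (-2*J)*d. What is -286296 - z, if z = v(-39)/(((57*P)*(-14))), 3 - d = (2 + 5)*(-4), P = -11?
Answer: -837702889/2926 ≈ -2.8630e+5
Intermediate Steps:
d = 31 (d = 3 - (2 + 5)*(-4) = 3 - 7*(-4) = 3 - 1*(-28) = 3 + 28 = 31)
v(J) = -61*J (v(J) = J - 2*J*31 = J - 62*J = -61*J)
z = 793/2926 (z = (-61*(-39))/(((57*(-11))*(-14))) = 2379/((-627*(-14))) = 2379/8778 = 2379*(1/8778) = 793/2926 ≈ 0.27102)
-286296 - z = -286296 - 1*793/2926 = -286296 - 793/2926 = -837702889/2926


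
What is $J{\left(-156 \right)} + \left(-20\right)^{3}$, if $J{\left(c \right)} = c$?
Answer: $-8156$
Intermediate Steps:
$J{\left(-156 \right)} + \left(-20\right)^{3} = -156 + \left(-20\right)^{3} = -156 - 8000 = -8156$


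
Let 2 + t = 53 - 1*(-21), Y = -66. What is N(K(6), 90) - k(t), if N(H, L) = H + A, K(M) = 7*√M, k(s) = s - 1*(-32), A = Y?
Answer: -170 + 7*√6 ≈ -152.85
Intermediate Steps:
A = -66
t = 72 (t = -2 + (53 - 1*(-21)) = -2 + (53 + 21) = -2 + 74 = 72)
k(s) = 32 + s (k(s) = s + 32 = 32 + s)
N(H, L) = -66 + H (N(H, L) = H - 66 = -66 + H)
N(K(6), 90) - k(t) = (-66 + 7*√6) - (32 + 72) = (-66 + 7*√6) - 1*104 = (-66 + 7*√6) - 104 = -170 + 7*√6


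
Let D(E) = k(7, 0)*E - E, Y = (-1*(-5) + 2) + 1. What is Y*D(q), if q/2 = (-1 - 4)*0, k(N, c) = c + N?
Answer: 0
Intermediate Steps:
k(N, c) = N + c
Y = 8 (Y = (5 + 2) + 1 = 7 + 1 = 8)
q = 0 (q = 2*((-1 - 4)*0) = 2*(-5*0) = 2*0 = 0)
D(E) = 6*E (D(E) = (7 + 0)*E - E = 7*E - E = 6*E)
Y*D(q) = 8*(6*0) = 8*0 = 0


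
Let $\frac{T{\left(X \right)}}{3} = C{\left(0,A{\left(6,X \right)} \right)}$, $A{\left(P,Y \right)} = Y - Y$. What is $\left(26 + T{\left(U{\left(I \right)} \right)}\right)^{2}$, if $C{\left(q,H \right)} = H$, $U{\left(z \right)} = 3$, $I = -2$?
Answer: $676$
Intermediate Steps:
$A{\left(P,Y \right)} = 0$
$T{\left(X \right)} = 0$ ($T{\left(X \right)} = 3 \cdot 0 = 0$)
$\left(26 + T{\left(U{\left(I \right)} \right)}\right)^{2} = \left(26 + 0\right)^{2} = 26^{2} = 676$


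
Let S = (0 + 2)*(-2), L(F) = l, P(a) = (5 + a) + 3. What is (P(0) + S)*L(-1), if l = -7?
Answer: -28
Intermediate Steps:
P(a) = 8 + a
L(F) = -7
S = -4 (S = 2*(-2) = -4)
(P(0) + S)*L(-1) = ((8 + 0) - 4)*(-7) = (8 - 4)*(-7) = 4*(-7) = -28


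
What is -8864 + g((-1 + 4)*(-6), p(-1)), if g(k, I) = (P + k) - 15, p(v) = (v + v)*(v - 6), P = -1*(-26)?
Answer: -8871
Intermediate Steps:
P = 26
p(v) = 2*v*(-6 + v) (p(v) = (2*v)*(-6 + v) = 2*v*(-6 + v))
g(k, I) = 11 + k (g(k, I) = (26 + k) - 15 = 11 + k)
-8864 + g((-1 + 4)*(-6), p(-1)) = -8864 + (11 + (-1 + 4)*(-6)) = -8864 + (11 + 3*(-6)) = -8864 + (11 - 18) = -8864 - 7 = -8871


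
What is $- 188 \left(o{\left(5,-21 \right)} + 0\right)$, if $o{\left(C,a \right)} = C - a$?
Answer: $-4888$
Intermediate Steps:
$- 188 \left(o{\left(5,-21 \right)} + 0\right) = - 188 \left(\left(5 - -21\right) + 0\right) = - 188 \left(\left(5 + 21\right) + 0\right) = - 188 \left(26 + 0\right) = \left(-188\right) 26 = -4888$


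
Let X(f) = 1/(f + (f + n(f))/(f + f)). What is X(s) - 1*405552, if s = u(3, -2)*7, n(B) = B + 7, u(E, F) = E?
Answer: -53938410/133 ≈ -4.0555e+5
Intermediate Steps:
n(B) = 7 + B
s = 21 (s = 3*7 = 21)
X(f) = 1/(f + (7 + 2*f)/(2*f)) (X(f) = 1/(f + (f + (7 + f))/(f + f)) = 1/(f + (7 + 2*f)/((2*f))) = 1/(f + (7 + 2*f)*(1/(2*f))) = 1/(f + (7 + 2*f)/(2*f)))
X(s) - 1*405552 = 2*21/(7 + 2*21 + 2*21²) - 1*405552 = 2*21/(7 + 42 + 2*441) - 405552 = 2*21/(7 + 42 + 882) - 405552 = 2*21/931 - 405552 = 2*21*(1/931) - 405552 = 6/133 - 405552 = -53938410/133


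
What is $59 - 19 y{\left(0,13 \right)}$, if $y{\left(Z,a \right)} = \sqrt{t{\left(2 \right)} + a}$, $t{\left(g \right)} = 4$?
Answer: $59 - 19 \sqrt{17} \approx -19.339$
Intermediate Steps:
$y{\left(Z,a \right)} = \sqrt{4 + a}$
$59 - 19 y{\left(0,13 \right)} = 59 - 19 \sqrt{4 + 13} = 59 - 19 \sqrt{17}$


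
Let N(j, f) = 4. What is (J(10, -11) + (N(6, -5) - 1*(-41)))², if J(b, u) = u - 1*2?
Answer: 1024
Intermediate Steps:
J(b, u) = -2 + u (J(b, u) = u - 2 = -2 + u)
(J(10, -11) + (N(6, -5) - 1*(-41)))² = ((-2 - 11) + (4 - 1*(-41)))² = (-13 + (4 + 41))² = (-13 + 45)² = 32² = 1024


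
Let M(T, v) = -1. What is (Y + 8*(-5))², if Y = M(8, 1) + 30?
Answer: 121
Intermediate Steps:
Y = 29 (Y = -1 + 30 = 29)
(Y + 8*(-5))² = (29 + 8*(-5))² = (29 - 40)² = (-11)² = 121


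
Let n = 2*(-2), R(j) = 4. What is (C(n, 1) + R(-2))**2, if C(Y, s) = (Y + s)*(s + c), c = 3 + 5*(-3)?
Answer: 1369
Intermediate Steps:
n = -4
c = -12 (c = 3 - 15 = -12)
C(Y, s) = (-12 + s)*(Y + s) (C(Y, s) = (Y + s)*(s - 12) = (Y + s)*(-12 + s) = (-12 + s)*(Y + s))
(C(n, 1) + R(-2))**2 = ((1**2 - 12*(-4) - 12*1 - 4*1) + 4)**2 = ((1 + 48 - 12 - 4) + 4)**2 = (33 + 4)**2 = 37**2 = 1369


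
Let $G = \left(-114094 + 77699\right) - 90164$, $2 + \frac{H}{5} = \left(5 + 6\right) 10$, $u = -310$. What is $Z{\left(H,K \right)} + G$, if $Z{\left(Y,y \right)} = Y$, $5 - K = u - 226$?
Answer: $-126019$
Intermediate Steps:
$H = 540$ ($H = -10 + 5 \left(5 + 6\right) 10 = -10 + 5 \cdot 11 \cdot 10 = -10 + 5 \cdot 110 = -10 + 550 = 540$)
$K = 541$ ($K = 5 - \left(-310 - 226\right) = 5 - -536 = 5 + 536 = 541$)
$G = -126559$ ($G = -36395 - 90164 = -126559$)
$Z{\left(H,K \right)} + G = 540 - 126559 = -126019$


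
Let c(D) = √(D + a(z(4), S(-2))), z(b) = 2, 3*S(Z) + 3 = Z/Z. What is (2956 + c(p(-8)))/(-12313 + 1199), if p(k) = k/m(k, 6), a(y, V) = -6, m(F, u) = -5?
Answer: -1478/5557 - I*√110/55570 ≈ -0.26597 - 0.00018874*I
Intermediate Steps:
S(Z) = -⅔ (S(Z) = -1 + (Z/Z)/3 = -1 + (⅓)*1 = -1 + ⅓ = -⅔)
p(k) = -k/5 (p(k) = k/(-5) = k*(-⅕) = -k/5)
c(D) = √(-6 + D) (c(D) = √(D - 6) = √(-6 + D))
(2956 + c(p(-8)))/(-12313 + 1199) = (2956 + √(-6 - ⅕*(-8)))/(-12313 + 1199) = (2956 + √(-6 + 8/5))/(-11114) = (2956 + √(-22/5))*(-1/11114) = (2956 + I*√110/5)*(-1/11114) = -1478/5557 - I*√110/55570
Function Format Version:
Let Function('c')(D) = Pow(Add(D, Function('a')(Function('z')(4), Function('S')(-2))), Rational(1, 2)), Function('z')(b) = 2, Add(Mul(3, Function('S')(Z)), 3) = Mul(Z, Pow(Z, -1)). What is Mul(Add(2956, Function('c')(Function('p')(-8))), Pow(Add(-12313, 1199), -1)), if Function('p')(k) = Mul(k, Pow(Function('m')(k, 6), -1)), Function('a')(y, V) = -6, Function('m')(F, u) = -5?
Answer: Add(Rational(-1478, 5557), Mul(Rational(-1, 55570), I, Pow(110, Rational(1, 2)))) ≈ Add(-0.26597, Mul(-0.00018874, I))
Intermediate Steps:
Function('S')(Z) = Rational(-2, 3) (Function('S')(Z) = Add(-1, Mul(Rational(1, 3), Mul(Z, Pow(Z, -1)))) = Add(-1, Mul(Rational(1, 3), 1)) = Add(-1, Rational(1, 3)) = Rational(-2, 3))
Function('p')(k) = Mul(Rational(-1, 5), k) (Function('p')(k) = Mul(k, Pow(-5, -1)) = Mul(k, Rational(-1, 5)) = Mul(Rational(-1, 5), k))
Function('c')(D) = Pow(Add(-6, D), Rational(1, 2)) (Function('c')(D) = Pow(Add(D, -6), Rational(1, 2)) = Pow(Add(-6, D), Rational(1, 2)))
Mul(Add(2956, Function('c')(Function('p')(-8))), Pow(Add(-12313, 1199), -1)) = Mul(Add(2956, Pow(Add(-6, Mul(Rational(-1, 5), -8)), Rational(1, 2))), Pow(Add(-12313, 1199), -1)) = Mul(Add(2956, Pow(Add(-6, Rational(8, 5)), Rational(1, 2))), Pow(-11114, -1)) = Mul(Add(2956, Pow(Rational(-22, 5), Rational(1, 2))), Rational(-1, 11114)) = Mul(Add(2956, Mul(Rational(1, 5), I, Pow(110, Rational(1, 2)))), Rational(-1, 11114)) = Add(Rational(-1478, 5557), Mul(Rational(-1, 55570), I, Pow(110, Rational(1, 2))))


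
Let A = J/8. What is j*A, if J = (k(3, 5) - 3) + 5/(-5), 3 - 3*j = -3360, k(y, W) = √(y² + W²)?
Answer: -1121/2 + 1121*√34/8 ≈ 256.56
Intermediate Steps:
k(y, W) = √(W² + y²)
j = 1121 (j = 1 - ⅓*(-3360) = 1 + 1120 = 1121)
J = -4 + √34 (J = (√(5² + 3²) - 3) + 5/(-5) = (√(25 + 9) - 3) + 5*(-⅕) = (√34 - 3) - 1 = (-3 + √34) - 1 = -4 + √34 ≈ 1.8310)
A = -½ + √34/8 (A = (-4 + √34)/8 = (-4 + √34)*(⅛) = -½ + √34/8 ≈ 0.22887)
j*A = 1121*(-½ + √34/8) = -1121/2 + 1121*√34/8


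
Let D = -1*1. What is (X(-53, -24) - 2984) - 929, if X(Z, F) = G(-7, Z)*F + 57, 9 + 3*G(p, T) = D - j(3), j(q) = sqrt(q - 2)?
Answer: -3768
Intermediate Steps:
D = -1
j(q) = sqrt(-2 + q)
G(p, T) = -11/3 (G(p, T) = -3 + (-1 - sqrt(-2 + 3))/3 = -3 + (-1 - sqrt(1))/3 = -3 + (-1 - 1*1)/3 = -3 + (-1 - 1)/3 = -3 + (1/3)*(-2) = -3 - 2/3 = -11/3)
X(Z, F) = 57 - 11*F/3 (X(Z, F) = -11*F/3 + 57 = 57 - 11*F/3)
(X(-53, -24) - 2984) - 929 = ((57 - 11/3*(-24)) - 2984) - 929 = ((57 + 88) - 2984) - 929 = (145 - 2984) - 929 = -2839 - 929 = -3768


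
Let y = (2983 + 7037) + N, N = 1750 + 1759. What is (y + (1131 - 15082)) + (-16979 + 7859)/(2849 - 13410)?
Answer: -4447622/10561 ≈ -421.14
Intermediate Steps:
N = 3509
y = 13529 (y = (2983 + 7037) + 3509 = 10020 + 3509 = 13529)
(y + (1131 - 15082)) + (-16979 + 7859)/(2849 - 13410) = (13529 + (1131 - 15082)) + (-16979 + 7859)/(2849 - 13410) = (13529 - 13951) - 9120/(-10561) = -422 - 9120*(-1/10561) = -422 + 9120/10561 = -4447622/10561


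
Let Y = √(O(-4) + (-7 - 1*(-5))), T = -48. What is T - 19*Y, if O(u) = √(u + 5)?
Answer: -48 - 19*I ≈ -48.0 - 19.0*I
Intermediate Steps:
O(u) = √(5 + u)
Y = I (Y = √(√(5 - 4) + (-7 - 1*(-5))) = √(√1 + (-7 + 5)) = √(1 - 2) = √(-1) = I ≈ 1.0*I)
T - 19*Y = -48 - 19*I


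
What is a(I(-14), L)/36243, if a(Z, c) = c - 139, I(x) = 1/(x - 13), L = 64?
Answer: -25/12081 ≈ -0.0020694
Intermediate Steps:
I(x) = 1/(-13 + x)
a(Z, c) = -139 + c
a(I(-14), L)/36243 = (-139 + 64)/36243 = -75*1/36243 = -25/12081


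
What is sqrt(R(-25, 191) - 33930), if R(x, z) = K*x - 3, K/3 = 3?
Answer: I*sqrt(34158) ≈ 184.82*I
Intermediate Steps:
K = 9 (K = 3*3 = 9)
R(x, z) = -3 + 9*x (R(x, z) = 9*x - 3 = -3 + 9*x)
sqrt(R(-25, 191) - 33930) = sqrt((-3 + 9*(-25)) - 33930) = sqrt((-3 - 225) - 33930) = sqrt(-228 - 33930) = sqrt(-34158) = I*sqrt(34158)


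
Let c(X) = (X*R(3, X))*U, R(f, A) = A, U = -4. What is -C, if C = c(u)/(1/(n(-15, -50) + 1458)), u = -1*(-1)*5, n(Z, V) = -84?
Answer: 137400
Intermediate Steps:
u = 5 (u = 1*5 = 5)
c(X) = -4*X**2 (c(X) = (X*X)*(-4) = X**2*(-4) = -4*X**2)
C = -137400 (C = (-4*5**2)/(1/(-84 + 1458)) = (-4*25)/(1/1374) = -100/1/1374 = -100*1374 = -137400)
-C = -1*(-137400) = 137400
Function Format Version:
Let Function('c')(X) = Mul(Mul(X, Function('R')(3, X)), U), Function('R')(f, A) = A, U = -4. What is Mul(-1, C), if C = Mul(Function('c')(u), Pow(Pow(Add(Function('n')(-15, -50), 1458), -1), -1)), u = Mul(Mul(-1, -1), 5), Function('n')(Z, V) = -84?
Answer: 137400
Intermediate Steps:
u = 5 (u = Mul(1, 5) = 5)
Function('c')(X) = Mul(-4, Pow(X, 2)) (Function('c')(X) = Mul(Mul(X, X), -4) = Mul(Pow(X, 2), -4) = Mul(-4, Pow(X, 2)))
C = -137400 (C = Mul(Mul(-4, Pow(5, 2)), Pow(Pow(Add(-84, 1458), -1), -1)) = Mul(Mul(-4, 25), Pow(Pow(1374, -1), -1)) = Mul(-100, Pow(Rational(1, 1374), -1)) = Mul(-100, 1374) = -137400)
Mul(-1, C) = Mul(-1, -137400) = 137400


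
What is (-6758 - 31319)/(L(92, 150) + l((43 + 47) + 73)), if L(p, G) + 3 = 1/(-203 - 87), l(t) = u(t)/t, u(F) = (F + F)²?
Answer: -11042330/188209 ≈ -58.671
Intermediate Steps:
u(F) = 4*F² (u(F) = (2*F)² = 4*F²)
l(t) = 4*t (l(t) = (4*t²)/t = 4*t)
L(p, G) = -871/290 (L(p, G) = -3 + 1/(-203 - 87) = -3 + 1/(-290) = -3 - 1/290 = -871/290)
(-6758 - 31319)/(L(92, 150) + l((43 + 47) + 73)) = (-6758 - 31319)/(-871/290 + 4*((43 + 47) + 73)) = -38077/(-871/290 + 4*(90 + 73)) = -38077/(-871/290 + 4*163) = -38077/(-871/290 + 652) = -38077/188209/290 = -38077*290/188209 = -11042330/188209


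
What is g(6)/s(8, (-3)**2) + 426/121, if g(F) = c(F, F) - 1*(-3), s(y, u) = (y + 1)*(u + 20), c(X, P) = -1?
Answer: 111428/31581 ≈ 3.5283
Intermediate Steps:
s(y, u) = (1 + y)*(20 + u)
g(F) = 2 (g(F) = -1 - 1*(-3) = -1 + 3 = 2)
g(6)/s(8, (-3)**2) + 426/121 = 2/(20 + (-3)**2 + 20*8 + (-3)**2*8) + 426/121 = 2/(20 + 9 + 160 + 9*8) + 426*(1/121) = 2/(20 + 9 + 160 + 72) + 426/121 = 2/261 + 426/121 = 111428/31581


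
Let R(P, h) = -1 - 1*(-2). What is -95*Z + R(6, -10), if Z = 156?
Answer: -14819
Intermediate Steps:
R(P, h) = 1 (R(P, h) = -1 + 2 = 1)
-95*Z + R(6, -10) = -95*156 + 1 = -14820 + 1 = -14819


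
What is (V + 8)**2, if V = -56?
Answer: 2304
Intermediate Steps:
(V + 8)**2 = (-56 + 8)**2 = (-48)**2 = 2304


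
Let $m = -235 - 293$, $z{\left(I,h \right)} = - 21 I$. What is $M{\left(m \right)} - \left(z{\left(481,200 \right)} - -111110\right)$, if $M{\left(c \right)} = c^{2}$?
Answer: $177775$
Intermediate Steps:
$m = -528$
$M{\left(m \right)} - \left(z{\left(481,200 \right)} - -111110\right) = \left(-528\right)^{2} - \left(\left(-21\right) 481 - -111110\right) = 278784 - \left(-10101 + 111110\right) = 278784 - 101009 = 177775$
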